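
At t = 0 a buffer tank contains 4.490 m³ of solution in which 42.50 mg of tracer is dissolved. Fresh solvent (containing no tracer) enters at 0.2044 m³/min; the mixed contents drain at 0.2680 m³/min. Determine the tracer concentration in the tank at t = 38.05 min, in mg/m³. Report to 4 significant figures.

Let m(t) be the amount of tracer. Volume: V(t) = V₀ + (Q_in − Q_out) t = 4.490 − 0.0636000 t; V(38.05) = 2.07002 m³.
Species balance (pure solvent in): dm/dt = −Q_out · m/V(t).
dm/m = −Q_out dt/(V₀ − 0.0636000 t); integrating gives ln(m/m₀) = −(Q_out/(Q_in−Q_out)) ln(V/V₀).
m = m₀ (V₀/V)^(Q_out/(Q_in−Q_out)) = 42.50 × (4.490/2.07002)^(-4.21384) = 1.62703 mg.
C = m/V = 1.62703/2.07002 = 0.785995 mg/m³.

0.7860 mg/m³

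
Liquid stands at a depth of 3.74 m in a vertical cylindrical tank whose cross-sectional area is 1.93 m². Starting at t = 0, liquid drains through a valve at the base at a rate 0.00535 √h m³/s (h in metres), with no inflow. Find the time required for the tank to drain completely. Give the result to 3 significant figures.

Accumulation of liquid (constant cross-section A): A dh/dt = −0.00535 √h.
This is separable: 2 d(√h)/dt = −0.00535/A, so √h = √h₀ − (0.00535/(2A)) t.
Tank is empty when √h = 0: t_empty = 2A√h₀/0.00535.
t_empty = 2·1.93·√3.74/0.00535 = 3.8600·1.9339/0.00535 = 1395.3 s.

1400 s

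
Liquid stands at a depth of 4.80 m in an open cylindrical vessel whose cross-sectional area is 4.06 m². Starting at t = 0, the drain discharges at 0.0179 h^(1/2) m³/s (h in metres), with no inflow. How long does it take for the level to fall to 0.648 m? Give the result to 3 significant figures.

629 s

A dh/dt = −Q_out = −0.0179 √h.
∫ h^(−1/2) dh = −(0.0179/A) ∫ dt, giving 2√h = 2√h₀ − (0.0179/A) t.
t = 2A(√h₀ − √h)/0.0179 = 2·4.06·(√4.80 − √0.648)/0.0179
  = 8.1200 × (2.1909 − 0.80498) / 0.0179 = 628.69 s.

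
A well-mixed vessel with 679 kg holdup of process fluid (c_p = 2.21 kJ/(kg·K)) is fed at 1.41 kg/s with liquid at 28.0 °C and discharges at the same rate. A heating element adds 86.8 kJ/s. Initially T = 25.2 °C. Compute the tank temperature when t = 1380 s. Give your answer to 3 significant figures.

M c_p dT/dt = ṁ c_p (T_in − T) + Q̇.
τ = M/ṁ = 481.56 s; T_ss = T_in + Q̇/(ṁ c_p) = 28.0 + 86.8/(1.41·2.21) = 55.855 °C.
Solution: T(t) = T_ss + (T₀ − T_ss) e^(−t/τ).
T(1380) = 55.855 + (-30.655)·e^(−1380/481.56) = 55.855 + (-30.655)·0.056944 = 54.110 °C.

54.1 °C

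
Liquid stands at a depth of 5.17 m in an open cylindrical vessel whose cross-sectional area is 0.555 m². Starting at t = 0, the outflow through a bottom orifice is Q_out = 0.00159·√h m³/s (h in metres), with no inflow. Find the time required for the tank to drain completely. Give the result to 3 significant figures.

A dh/dt = −Q_out = −0.00159 √h.
Separate and integrate: 2(√h − √h₀) = −(0.00159/A) t.
Tank is empty when √h = 0: t_empty = 2A√h₀/0.00159.
t_empty = 2·0.555·√5.17/0.00159 = 1.1100·2.2738/0.00159 = 1587.3 s.

1590 s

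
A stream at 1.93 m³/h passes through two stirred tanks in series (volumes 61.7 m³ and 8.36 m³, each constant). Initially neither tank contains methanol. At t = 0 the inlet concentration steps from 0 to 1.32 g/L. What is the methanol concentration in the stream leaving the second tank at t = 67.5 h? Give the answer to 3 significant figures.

1.14 g/L

Species balance on tank i: dCᵢ/dt = (Cᵢ₋₁ − Cᵢ)/τᵢ with τᵢ = Vᵢ/Q.
τ₁ = 61.7/1.93 = 31.969 h; τ₂ = 8.36/1.93 = 4.3316 h.
Tank 1: C₁ = C_in(1 − e^(−t/τ₁)). Tank 2 (τ₁ ≠ τ₂): C₂ = C_in[1 − (τ₁ e^(−t/τ₁) − τ₂ e^(−t/τ₂))/(τ₁ − τ₂)].
At t = 67.5: e^(−t/τ₁) = 0.12107, e^(−t/τ₂) = 1.7074e-07.
C₂ = 1.32·[1 − (31.969·0.12107 − 4.3316·1.7074e-07)/(27.637)] = 1.32·0.85996 = 1.1351 g/L.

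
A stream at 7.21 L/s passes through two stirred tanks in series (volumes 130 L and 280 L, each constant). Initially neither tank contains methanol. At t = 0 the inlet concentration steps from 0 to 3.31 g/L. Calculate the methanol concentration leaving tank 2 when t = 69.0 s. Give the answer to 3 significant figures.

2.33 g/L

Each tank obeys Vᵢ dCᵢ/dt = Q(Cᵢ₋₁ − Cᵢ), so τᵢ = Vᵢ/Q.
τ₁ = 130/7.21 = 18.031 s; τ₂ = 280/7.21 = 38.835 s.
Solving the cascade with C₁(0)=C₂(0)=0 gives C₂(t) = C_in[1 − (τ₁ e^(−t/τ₁) − τ₂ e^(−t/τ₂))/(τ₁ − τ₂)].
At t = 69.0: e^(−t/τ₁) = 0.021778, e^(−t/τ₂) = 0.16919.
C₂ = 3.31·[1 − (18.031·0.021778 − 38.835·0.16919)/(-20.804)] = 3.31·0.70306 = 2.3271 g/L.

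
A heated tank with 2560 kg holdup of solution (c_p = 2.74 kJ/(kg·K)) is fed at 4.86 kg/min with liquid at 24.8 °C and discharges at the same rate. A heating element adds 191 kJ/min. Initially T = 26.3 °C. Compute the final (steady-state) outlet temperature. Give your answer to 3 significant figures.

Energy balance: M c_p dT/dt = ṁ c_p (T_in − T) + 191.
At steady state dT/dt = 0 ⇒ T_ss = T_in + Q̇/(ṁ c_p) = 24.8 + 191/(4.86·2.74) = 39.143 °C.

39.1 °C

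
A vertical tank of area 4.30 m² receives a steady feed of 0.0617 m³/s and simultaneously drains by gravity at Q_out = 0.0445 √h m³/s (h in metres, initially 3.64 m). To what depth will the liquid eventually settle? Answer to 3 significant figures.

Accumulation of liquid (constant cross-section A): A dh/dt = Q_in − 0.0445 √h. At steady state dh/dt = 0:
Q_in = 0.0445 √h_ss ⇒ √h_ss = 0.0617/0.0445 = 1.3865.
h_ss = 1.3865² = 1.9224 m. (Since h₀ = 3.64 m > h_ss, the level will fall toward this value.)

1.92 m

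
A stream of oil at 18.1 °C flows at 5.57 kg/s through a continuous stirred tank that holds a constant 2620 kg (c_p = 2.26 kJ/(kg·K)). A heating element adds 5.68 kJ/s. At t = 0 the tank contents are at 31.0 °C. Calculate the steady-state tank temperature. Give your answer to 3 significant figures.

18.6 °C

Heat balance on the well-mixed liquid: M c_p dT/dt = ṁ c_p (T_in − T) + 5.68.
At steady state dT/dt = 0 ⇒ T_ss = T_in + Q̇/(ṁ c_p) = 18.1 + 5.68/(5.57·2.26) = 18.551 °C.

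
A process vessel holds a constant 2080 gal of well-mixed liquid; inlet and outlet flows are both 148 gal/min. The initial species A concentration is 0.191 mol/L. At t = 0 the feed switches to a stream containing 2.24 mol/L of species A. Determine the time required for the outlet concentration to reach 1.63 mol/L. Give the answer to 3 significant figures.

17.0 min

Unsteady species balance (constant V, well mixed): V dC/dt = Q(C_in − C), so τ = V/Q = 14.054 min.
C(t) = C_in + (C₀ − C_in) e^(−t/τ). Set C = 1.63 and solve for t:
e^(−t/τ) = (C − C_in)/(C₀ − C_in) = (1.63 − 2.24)/(0.191 − 2.24) = 0.29771
t = −τ ln(…) = 14.054 × 1.2116 = 17.029 min.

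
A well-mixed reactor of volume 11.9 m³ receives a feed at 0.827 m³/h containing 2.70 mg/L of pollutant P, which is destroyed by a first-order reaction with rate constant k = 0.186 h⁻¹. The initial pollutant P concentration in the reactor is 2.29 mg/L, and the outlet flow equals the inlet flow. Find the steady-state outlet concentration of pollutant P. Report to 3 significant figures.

0.734 mg/L

Accumulation = in − out − consumed: V dC/dt = Q C_in − Q C − k V C.
Steady state (dC/dt = 0): C_ss = Q C_in/(Q + kV) = C_in/(1 + kV/Q).
C_ss = 0.827·2.70/(0.827 + 0.186·11.9) = 2.2329/3.0404 = 0.73441 mg/L.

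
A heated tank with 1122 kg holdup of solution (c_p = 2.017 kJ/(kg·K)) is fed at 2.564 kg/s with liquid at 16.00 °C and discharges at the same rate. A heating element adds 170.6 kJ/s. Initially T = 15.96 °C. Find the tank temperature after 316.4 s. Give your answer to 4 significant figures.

M c_p dT/dt = ṁ c_p (T_in − T) + Q̇.
τ = M/ṁ = 437.598 s; T_ss = T_in + Q̇/(ṁ c_p) = 16.00 + 170.6/(2.564·2.017) = 48.9879 °C.
Integrating: T(t) = T_ss + (T₀ − T_ss) e^(−t/τ).
T(316.4) = 48.9879 + (-33.0279)·e^(−316.4/437.598) = 48.9879 + (-33.0279)·0.485275 = 32.9603 °C.

32.96 °C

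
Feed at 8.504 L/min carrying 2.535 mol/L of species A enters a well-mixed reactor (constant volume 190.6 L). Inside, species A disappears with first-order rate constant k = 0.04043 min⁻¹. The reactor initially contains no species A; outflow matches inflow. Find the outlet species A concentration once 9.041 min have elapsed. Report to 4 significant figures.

0.7135 mol/L

V dC/dt = Q(C_in − C) − k V C.
dC/dt = (Q/V) C_in − (Q/V + k) C; effective rate a = Q/V + k = 0.0446170 + 0.04043 = 0.0850470 min⁻¹.
C_ss = Q C_in/(Q + kV) = 1.32990 mol/L; C(t) = C_ss + (C₀ − C_ss) e^(−a t).
C(9.041) = 1.32990 + (-1.32990)·e^(−0.0850470·9.041) = 1.32990 + (-1.32990)·0.463518 = 0.713468 mol/L.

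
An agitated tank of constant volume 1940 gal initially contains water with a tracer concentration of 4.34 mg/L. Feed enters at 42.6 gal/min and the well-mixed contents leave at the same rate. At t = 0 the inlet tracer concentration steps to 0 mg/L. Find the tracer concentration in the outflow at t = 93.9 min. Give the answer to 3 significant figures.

Mass balance on the solute (V constant): V dC/dt = Q(C_in − C).
Rewrite as dC/dt + C/τ = C_in/τ, τ = V/Q = 45.540 min.
This is linear first-order; C(t) = C_in + (C₀ − C_in) e^(−t/τ).
C(93.9) = 0 + (4.34 − 0)·e^(−93.9/45.540) = 0 + (4.3400)·0.12721 = 0.55208 mg/L.

0.552 mg/L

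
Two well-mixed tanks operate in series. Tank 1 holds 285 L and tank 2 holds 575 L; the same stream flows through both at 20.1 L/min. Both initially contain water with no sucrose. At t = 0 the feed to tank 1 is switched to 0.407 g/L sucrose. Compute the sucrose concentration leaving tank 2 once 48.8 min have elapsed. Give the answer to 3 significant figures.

Species balance on tank i: dCᵢ/dt = (Cᵢ₋₁ − Cᵢ)/τᵢ with τᵢ = Vᵢ/Q.
τ₁ = 285/20.1 = 14.179 min; τ₂ = 575/20.1 = 28.607 min.
Tank 1: C₁ = C_in(1 − e^(−t/τ₁)). Tank 2 (τ₁ ≠ τ₂): C₂ = C_in[1 − (τ₁ e^(−t/τ₁) − τ₂ e^(−t/τ₂))/(τ₁ − τ₂)].
At t = 48.8: e^(−t/τ₁) = 0.032011, e^(−t/τ₂) = 0.18161.
C₂ = 0.407·[1 − (14.179·0.032011 − 28.607·0.18161)/(-14.428)] = 0.407·0.67136 = 0.27325 g/L.

0.273 g/L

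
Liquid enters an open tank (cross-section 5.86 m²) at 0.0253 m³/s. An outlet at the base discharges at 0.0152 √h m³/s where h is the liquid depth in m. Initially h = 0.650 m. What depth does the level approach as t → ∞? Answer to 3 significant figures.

2.77 m

A dh/dt = Q_in − 0.0152 √h. Steady state requires inflow = outflow:
Q_in = 0.0152 √h_ss ⇒ √h_ss = 0.0253/0.0152 = 1.6645.
h_ss = 1.6645² = 2.7705 m. (Since h₀ = 0.650 m < h_ss, the level will rise toward this value.)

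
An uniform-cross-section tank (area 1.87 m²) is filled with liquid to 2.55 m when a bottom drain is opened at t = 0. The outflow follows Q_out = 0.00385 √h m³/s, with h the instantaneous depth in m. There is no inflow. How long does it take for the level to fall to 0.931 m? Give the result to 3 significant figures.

614 s

With no inflow, A dh/dt = −0.00385 √h.
∫ h^(−1/2) dh = −(0.00385/A) ∫ dt, giving 2√h = 2√h₀ − (0.00385/A) t.
t = 2A(√h₀ − √h)/0.00385 = 2·1.87·(√2.55 − √0.931)/0.00385
  = 3.7400 × (1.5969 − 0.96488) / 0.00385 = 613.93 s.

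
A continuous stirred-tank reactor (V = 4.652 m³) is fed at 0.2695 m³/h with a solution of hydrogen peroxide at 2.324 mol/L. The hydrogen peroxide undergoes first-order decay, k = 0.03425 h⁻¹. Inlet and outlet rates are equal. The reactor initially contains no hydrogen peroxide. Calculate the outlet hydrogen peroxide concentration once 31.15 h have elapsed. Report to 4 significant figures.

V dC/dt = Q(C_in − C) − k V C.
This is linear with rate a = Q/V + k = 0.0921821 h⁻¹.
C_ss = Q C_in/(Q + kV) = 1.46052 mol/L; C(t) = C_ss + (C₀ − C_ss) e^(−a t).
C(31.15) = 1.46052 + (-1.46052)·e^(−0.0921821·31.15) = 1.46052 + (-1.46052)·0.0566156 = 1.37784 mol/L.

1.378 mol/L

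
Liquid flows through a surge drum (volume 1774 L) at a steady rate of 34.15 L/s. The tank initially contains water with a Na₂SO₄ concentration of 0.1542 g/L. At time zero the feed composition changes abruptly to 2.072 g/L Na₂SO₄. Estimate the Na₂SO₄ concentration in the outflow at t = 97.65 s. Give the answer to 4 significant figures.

1.779 g/L

Species balance on the tank: V dC/dt = Q(C_in − C).
Rewrite as dC/dt + C/τ = C_in/τ, τ = V/Q = 51.9473 s.
Solution: C(t) = C_in + (C₀ − C_in) e^(−t/τ).
C(97.65) = 2.072 + (0.1542 − 2.072)·e^(−97.65/51.9473) = 2.072 + (-1.91780)·0.152622 = 1.77930 g/L.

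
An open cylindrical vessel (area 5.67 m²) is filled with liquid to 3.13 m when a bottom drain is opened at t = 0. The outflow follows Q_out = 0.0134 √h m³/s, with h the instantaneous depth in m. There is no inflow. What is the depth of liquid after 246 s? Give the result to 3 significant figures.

Accumulation of liquid (constant cross-section A): A dh/dt = −0.0134 √h.
This is separable: 2 d(√h)/dt = −0.0134/A, so √h = √h₀ − (0.0134/(2A)) t.
√h = √3.13 − 0.0134·246/(2·5.67) = 1.7692 − 0.29069 = 1.4785.
h = 1.4785² = 2.1859 m.

2.19 m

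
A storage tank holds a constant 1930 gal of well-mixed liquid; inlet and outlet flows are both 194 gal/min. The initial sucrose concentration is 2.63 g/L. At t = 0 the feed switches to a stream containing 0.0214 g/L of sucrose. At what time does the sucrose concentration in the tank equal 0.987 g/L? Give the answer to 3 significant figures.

9.89 min

Species balance: V dC/dt = Q(C_in − C) ⇒ τ = V/Q = 9.9485 min.
C(t) = C_in + (C₀ − C_in) e^(−t/τ). Set C = 0.987 and solve for t:
e^(−t/τ) = (C − C_in)/(C₀ − C_in) = (0.987 − 0.0214)/(2.63 − 0.0214) = 0.37016
t = −τ ln(…) = 9.9485 × 0.99382 = 9.8870 min.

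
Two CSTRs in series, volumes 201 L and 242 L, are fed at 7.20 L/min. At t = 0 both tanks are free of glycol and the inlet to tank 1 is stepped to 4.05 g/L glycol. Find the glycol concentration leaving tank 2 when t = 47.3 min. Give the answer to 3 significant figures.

Species balance on tank i: dCᵢ/dt = (Cᵢ₋₁ − Cᵢ)/τᵢ with τᵢ = Vᵢ/Q.
τ₁ = 201/7.20 = 27.917 min; τ₂ = 242/7.20 = 33.611 min.
Tank 1: C₁ = C_in(1 − e^(−t/τ₁)). Tank 2 (τ₁ ≠ τ₂): C₂ = C_in[1 − (τ₁ e^(−t/τ₁) − τ₂ e^(−t/τ₂))/(τ₁ − τ₂)].
At t = 47.3: e^(−t/τ₁) = 0.18372, e^(−t/τ₂) = 0.24481.
C₂ = 4.05·[1 − (27.917·0.18372 − 33.611·0.24481)/(-5.6944)] = 4.05·0.45571 = 1.8456 g/L.

1.85 g/L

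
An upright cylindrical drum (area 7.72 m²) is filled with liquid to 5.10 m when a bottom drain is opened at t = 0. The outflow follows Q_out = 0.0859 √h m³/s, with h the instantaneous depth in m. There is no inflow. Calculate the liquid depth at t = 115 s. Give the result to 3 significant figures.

2.62 m

Unsteady balance on liquid volume: A dh/dt = −0.0859 √h.
∫ h^(−1/2) dh = −(0.0859/A) ∫ dt, giving 2√h = 2√h₀ − (0.0859/A) t.
√h = √5.10 − 0.0859·115/(2·7.72) = 2.2583 − 0.63980 = 1.6185.
h = 1.6185² = 2.6196 m.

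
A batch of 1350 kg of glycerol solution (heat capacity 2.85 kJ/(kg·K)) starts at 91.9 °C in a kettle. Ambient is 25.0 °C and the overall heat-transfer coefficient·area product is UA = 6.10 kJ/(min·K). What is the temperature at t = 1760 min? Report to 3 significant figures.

29.1 °C

Lumped-capacitance energy balance: M c_p dT/dt = UA(T_amb − T).
dT/dt = (T_ss − T)/τ with T_ss = T_amb = 25.000 °C, τ = M c_p/UA = 1350·2.85/6.10 = 630.74 min.
Integrating: T(t) = T_ss + (T₀ − T_ss) e^(−t/τ).
T(1760) = 25.000 + (66.900)·0.061398 = 29.108 °C.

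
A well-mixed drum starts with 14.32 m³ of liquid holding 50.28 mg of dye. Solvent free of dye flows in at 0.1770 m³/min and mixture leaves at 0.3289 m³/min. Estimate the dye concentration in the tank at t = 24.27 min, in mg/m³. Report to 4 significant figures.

2.482 mg/m³

Let m(t) be the amount of dye. Volume: V(t) = V₀ + (Q_in − Q_out) t = 14.32 − 0.151900 t; V(24.27) = 10.6334 m³.
No dye enters, so dm/dt = −Q_out · (m/V).
Separate: dm/m = −Q_out dt/V(t) ⇒ ln(m/m₀) = −(Q_out/(Q_in−Q_out)) ln(V/V₀).
m = m₀ (V₀/V)^(Q_out/(Q_in−Q_out)) = 50.28 × (14.32/10.6334)^(-2.16524) = 26.3932 mg.
C = m/V = 26.3932/10.6334 = 2.48210 mg/m³.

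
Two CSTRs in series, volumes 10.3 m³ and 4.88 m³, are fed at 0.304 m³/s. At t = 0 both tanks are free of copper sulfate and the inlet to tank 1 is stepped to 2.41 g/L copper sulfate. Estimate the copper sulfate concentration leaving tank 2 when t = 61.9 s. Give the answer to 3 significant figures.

Each tank obeys Vᵢ dCᵢ/dt = Q(Cᵢ₋₁ − Cᵢ), so τᵢ = Vᵢ/Q.
τ₁ = 10.3/0.304 = 33.882 s; τ₂ = 4.88/0.304 = 16.053 s.
Tank 1: C₁ = C_in(1 − e^(−t/τ₁)). Tank 2 (τ₁ ≠ τ₂): C₂ = C_in[1 − (τ₁ e^(−t/τ₁) − τ₂ e^(−t/τ₂))/(τ₁ − τ₂)].
At t = 61.9: e^(−t/τ₁) = 0.16090, e^(−t/τ₂) = 0.021151.
C₂ = 2.41·[1 − (33.882·0.16090 − 16.053·0.021151)/(17.829)] = 2.41·0.71327 = 1.7190 g/L.

1.72 g/L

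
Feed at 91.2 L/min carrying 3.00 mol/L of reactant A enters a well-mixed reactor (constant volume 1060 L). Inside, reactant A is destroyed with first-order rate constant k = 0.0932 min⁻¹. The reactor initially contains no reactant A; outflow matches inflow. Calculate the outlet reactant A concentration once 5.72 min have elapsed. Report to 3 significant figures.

0.923 mol/L

Accumulation = in − out − consumed: V dC/dt = Q C_in − Q C − k V C.
This is linear with rate a = Q/V + k = 0.17924 min⁻¹.
C_ss = Q C_in/(Q + kV) = 1.4401 mol/L; C(t) = C_ss + (C₀ − C_ss) e^(−a t).
C(5.72) = 1.4401 + (-1.4401)·e^(−0.17924·5.72) = 1.4401 + (-1.4401)·0.35871 = 0.92350 mol/L.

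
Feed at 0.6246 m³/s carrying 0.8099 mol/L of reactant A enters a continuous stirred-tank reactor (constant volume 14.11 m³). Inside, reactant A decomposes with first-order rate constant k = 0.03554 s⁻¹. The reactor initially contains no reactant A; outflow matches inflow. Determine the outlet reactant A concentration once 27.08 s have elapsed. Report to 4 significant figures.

0.3975 mol/L

V dC/dt = Q(C_in − C) − k V C.
dC/dt = (Q/V) C_in − (Q/V + k) C; effective rate a = Q/V + k = 0.0442665 + 0.03554 = 0.0798065 s⁻¹.
C_ss = Q C_in/(Q + kV) = 0.449229 mol/L; C(t) = C_ss + (C₀ − C_ss) e^(−a t).
C(27.08) = 0.449229 + (-0.449229)·e^(−0.0798065·27.08) = 0.449229 + (-0.449229)·0.115191 = 0.397482 mol/L.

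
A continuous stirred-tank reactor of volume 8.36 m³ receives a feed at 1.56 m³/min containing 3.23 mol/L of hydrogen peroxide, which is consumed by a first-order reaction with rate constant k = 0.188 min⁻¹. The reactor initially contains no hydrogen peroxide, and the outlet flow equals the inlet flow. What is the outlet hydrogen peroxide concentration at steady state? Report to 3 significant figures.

1.61 mol/L

Species balance: V dC/dt = Q C_in − Q C − k V C.
Steady state (dC/dt = 0): C_ss = Q C_in/(Q + kV) = C_in/(1 + kV/Q).
C_ss = 1.56·3.23/(1.56 + 0.188·8.36) = 5.0388/3.1317 = 1.6090 mol/L.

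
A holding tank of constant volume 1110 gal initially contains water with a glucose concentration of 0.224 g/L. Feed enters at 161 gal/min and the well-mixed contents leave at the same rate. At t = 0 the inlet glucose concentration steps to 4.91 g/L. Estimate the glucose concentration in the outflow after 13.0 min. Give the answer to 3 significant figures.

Unsteady species balance (constant V, well mixed): V dC/dt = Q(C_in − C).
Rewrite as dC/dt + C/τ = C_in/τ, τ = V/Q = 6.8944 min.
This is linear first-order; C(t) = C_in + (C₀ − C_in) e^(−t/τ).
C(13.0) = 4.91 + (0.224 − 4.91)·e^(−13.0/6.8944) = 4.91 + (-4.6860)·0.15174 = 4.1989 g/L.

4.20 g/L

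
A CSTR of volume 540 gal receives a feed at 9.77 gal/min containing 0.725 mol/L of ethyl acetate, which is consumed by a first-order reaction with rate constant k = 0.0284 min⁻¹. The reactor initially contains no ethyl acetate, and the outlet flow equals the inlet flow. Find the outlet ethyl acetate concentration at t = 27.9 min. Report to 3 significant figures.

0.205 mol/L

Accumulation = in − out − consumed: V dC/dt = Q C_in − Q C − k V C.
dC/dt = (Q/V) C_in − (Q/V + k) C; effective rate a = Q/V + k = 0.018093 + 0.0284 = 0.046493 min⁻¹.
C_ss = Q C_in/(Q + kV) = 0.28213 mol/L; C(t) = C_ss + (C₀ − C_ss) e^(−a t).
C(27.9) = 0.28213 + (-0.28213)·e^(−0.046493·27.9) = 0.28213 + (-0.28213)·0.27331 = 0.20502 mol/L.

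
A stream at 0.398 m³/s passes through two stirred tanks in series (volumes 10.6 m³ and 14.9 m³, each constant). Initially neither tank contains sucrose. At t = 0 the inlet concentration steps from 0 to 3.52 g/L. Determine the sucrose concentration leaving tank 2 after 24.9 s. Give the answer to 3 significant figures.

Each tank obeys Vᵢ dCᵢ/dt = Q(Cᵢ₋₁ − Cᵢ), so τᵢ = Vᵢ/Q.
τ₁ = 10.6/0.398 = 26.633 s; τ₂ = 14.9/0.398 = 37.437 s.
Solving the cascade with C₁(0)=C₂(0)=0 gives C₂(t) = C_in[1 − (τ₁ e^(−t/τ₁) − τ₂ e^(−t/τ₂))/(τ₁ − τ₂)].
At t = 24.9: e^(−t/τ₁) = 0.39262, e^(−t/τ₂) = 0.51421.
C₂ = 3.52·[1 − (26.633·0.39262 − 37.437·0.51421)/(-10.804)] = 3.52·0.18603 = 0.65482 g/L.

0.655 g/L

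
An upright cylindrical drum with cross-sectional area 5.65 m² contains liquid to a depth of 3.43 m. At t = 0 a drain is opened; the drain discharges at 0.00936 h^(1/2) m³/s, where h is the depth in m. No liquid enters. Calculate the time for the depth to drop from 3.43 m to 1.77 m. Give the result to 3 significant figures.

630 s

With no inflow, A dh/dt = −0.00936 √h.
This is separable: 2 d(√h)/dt = −0.00936/A, so √h = √h₀ − (0.00936/(2A)) t.
t = 2A(√h₀ − √h)/0.00936 = 2·5.65·(√3.43 − √1.77)/0.00936
  = 11.300 × (1.8520 − 1.3304) / 0.00936 = 629.72 s.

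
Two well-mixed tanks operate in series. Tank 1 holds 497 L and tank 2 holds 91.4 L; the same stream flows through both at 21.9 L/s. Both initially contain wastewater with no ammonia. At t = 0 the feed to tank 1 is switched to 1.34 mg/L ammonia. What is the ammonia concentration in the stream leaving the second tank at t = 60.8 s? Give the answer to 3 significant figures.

1.23 mg/L

Time constants: τᵢ = Vᵢ/Q for each well-mixed tank.
τ₁ = 497/21.9 = 22.694 s; τ₂ = 91.4/21.9 = 4.1735 s.
Solving the cascade with C₁(0)=C₂(0)=0 gives C₂(t) = C_in[1 − (τ₁ e^(−t/τ₁) − τ₂ e^(−t/τ₂))/(τ₁ − τ₂)].
At t = 60.8: e^(−t/τ₁) = 0.068624, e^(−t/τ₂) = 4.7117e-07.
C₂ = 1.34·[1 − (22.694·0.068624 − 4.1735·4.7117e-07)/(18.521)] = 1.34·0.91591 = 1.2273 mg/L.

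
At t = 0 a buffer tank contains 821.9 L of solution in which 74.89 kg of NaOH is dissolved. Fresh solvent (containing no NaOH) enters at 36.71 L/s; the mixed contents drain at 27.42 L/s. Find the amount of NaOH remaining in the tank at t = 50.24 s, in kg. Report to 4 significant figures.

19.86 kg

Let m(t) be the amount of NaOH. Volume: V(t) = V₀ + (Q_in − Q_out) t = 821.9 + 9.29000 t; V(50.24) = 1288.63 L.
No NaOH enters, so dm/dt = −Q_out · (m/V).
Separate: dm/m = −Q_out dt/V(t) ⇒ ln(m/m₀) = −(Q_out/(Q_in−Q_out)) ln(V/V₀).
m = m₀ (V₀/V)^(Q_out/(Q_in−Q_out)) = 74.89 × (821.9/1288.63)^(2.95156) = 19.8590 kg.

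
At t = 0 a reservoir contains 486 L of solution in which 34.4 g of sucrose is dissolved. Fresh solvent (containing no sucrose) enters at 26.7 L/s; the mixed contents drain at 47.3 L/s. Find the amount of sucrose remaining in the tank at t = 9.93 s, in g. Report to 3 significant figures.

Total volume: dV/dt = Q_in − Q_out = -20.600 L/s, so V(t) = 486 − 20.600 t and V(9.93) = 281.44 L.
Solute balance: dm/dt = 0 − Q_out C = −Q_out m/V(t).
Separate: dm/m = −Q_out dt/V(t) ⇒ ln(m/m₀) = −(Q_out/(Q_in−Q_out)) ln(V/V₀).
m = m₀ (V₀/V)^(Q_out/(Q_in−Q_out)) = 34.4 × (486/281.44)^(-2.2961) = 9.8132 g.

9.81 g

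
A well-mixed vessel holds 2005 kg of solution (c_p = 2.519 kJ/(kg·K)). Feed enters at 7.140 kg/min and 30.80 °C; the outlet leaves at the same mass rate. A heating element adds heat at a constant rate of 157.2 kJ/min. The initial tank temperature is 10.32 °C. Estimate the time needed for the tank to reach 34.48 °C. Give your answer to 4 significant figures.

492.4 min

Heat balance on the well-mixed liquid: M c_p dT/dt = ṁ c_p (T_in − T) + 157.2.
τ = M/ṁ = 280.812 min; T_ss = T_in + Q̇/(ṁ c_p) = 39.5403 °C.
T(t) = T_ss + (T₀ − T_ss) e^(−t/τ). Set T = 34.48:
e^(−t/τ) = (34.48 − 39.5403)/(10.32 − 39.5403) = 0.173177
t = −280.812 · ln(0.173177) = 492.387 min.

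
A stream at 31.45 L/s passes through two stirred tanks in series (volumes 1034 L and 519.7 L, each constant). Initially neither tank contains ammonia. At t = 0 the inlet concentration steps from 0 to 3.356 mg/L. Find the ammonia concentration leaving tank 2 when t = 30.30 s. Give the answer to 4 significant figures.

1.213 mg/L

Time constants: τᵢ = Vᵢ/Q for each well-mixed tank.
τ₁ = 1034/31.45 = 32.8776 s; τ₂ = 519.7/31.45 = 16.5246 s.
Solving the cascade with C₁(0)=C₂(0)=0 gives C₂(t) = C_in[1 − (τ₁ e^(−t/τ₁) − τ₂ e^(−t/τ₂))/(τ₁ − τ₂)].
At t = 30.30: e^(−t/τ₁) = 0.397882, e^(−t/τ₂) = 0.159833.
C₂ = 3.356·[1 − (32.8776·0.397882 − 16.5246·0.159833)/(16.3529)] = 3.356·0.361570 = 1.21343 mg/L.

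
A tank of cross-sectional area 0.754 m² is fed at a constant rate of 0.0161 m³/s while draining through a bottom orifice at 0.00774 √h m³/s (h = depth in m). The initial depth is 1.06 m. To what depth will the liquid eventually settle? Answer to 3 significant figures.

4.33 m

Volume balance on the tank: A dh/dt = Q_in − 0.00774 √h. At steady state dh/dt = 0:
Q_in = 0.00774 √h_ss ⇒ √h_ss = 0.0161/0.00774 = 2.0801.
h_ss = 2.0801² = 4.3268 m. (Since h₀ = 1.06 m < h_ss, the level will rise toward this value.)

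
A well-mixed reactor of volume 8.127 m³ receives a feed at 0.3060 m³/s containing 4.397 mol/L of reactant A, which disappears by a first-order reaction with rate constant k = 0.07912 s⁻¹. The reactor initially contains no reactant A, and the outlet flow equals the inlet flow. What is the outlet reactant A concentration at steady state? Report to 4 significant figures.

1.418 mol/L

V dC/dt = Q(C_in − C) − k V C.
At steady state: 0 = Q C_in − (Q + kV) C_ss, so C_ss = Q C_in/(Q + kV).
C_ss = 0.3060·4.397/(0.3060 + 0.07912·8.127) = 1.34548/0.949008 = 1.41778 mol/L.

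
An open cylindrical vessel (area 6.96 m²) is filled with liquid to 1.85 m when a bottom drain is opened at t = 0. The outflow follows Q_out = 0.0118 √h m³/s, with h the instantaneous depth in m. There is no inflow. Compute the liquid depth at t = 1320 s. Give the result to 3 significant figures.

With no inflow, A dh/dt = −0.0118 √h.
∫ h^(−1/2) dh = −(0.0118/A) ∫ dt, giving 2√h = 2√h₀ − (0.0118/A) t.
√h = √1.85 − 0.0118·1320/(2·6.96) = 1.3601 − 1.1190 = 0.24118.
h = 0.24118² = 0.058169 m.

0.0582 m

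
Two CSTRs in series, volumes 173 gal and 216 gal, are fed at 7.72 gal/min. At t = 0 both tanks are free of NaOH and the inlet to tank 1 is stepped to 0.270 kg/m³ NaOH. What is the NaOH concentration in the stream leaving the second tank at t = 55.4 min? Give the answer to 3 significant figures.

Species balance on tank i: dCᵢ/dt = (Cᵢ₋₁ − Cᵢ)/τᵢ with τᵢ = Vᵢ/Q.
τ₁ = 173/7.72 = 22.409 min; τ₂ = 216/7.72 = 27.979 min.
Tank 1: C₁ = C_in(1 − e^(−t/τ₁)). Tank 2 (τ₁ ≠ τ₂): C₂ = C_in[1 − (τ₁ e^(−t/τ₁) − τ₂ e^(−t/τ₂))/(τ₁ − τ₂)].
At t = 55.4: e^(−t/τ₁) = 0.084400, e^(−t/τ₂) = 0.13806.
C₂ = 0.270·[1 − (22.409·0.084400 − 27.979·0.13806)/(-5.5699)] = 0.270·0.64603 = 0.17443 kg/m³.

0.174 kg/m³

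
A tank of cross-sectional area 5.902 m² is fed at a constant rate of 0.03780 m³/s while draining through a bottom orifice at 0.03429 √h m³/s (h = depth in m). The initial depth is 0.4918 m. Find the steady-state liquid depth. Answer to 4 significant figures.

1.215 m

Level balance: A dh/dt = 0.03780 − 0.03429 √h. Setting dh/dt = 0:
Q_in = 0.03429 √h_ss ⇒ √h_ss = 0.03780/0.03429 = 1.10236.
h_ss = 1.10236² = 1.21520 m. (Since h₀ = 0.4918 m < h_ss, the level will rise toward this value.)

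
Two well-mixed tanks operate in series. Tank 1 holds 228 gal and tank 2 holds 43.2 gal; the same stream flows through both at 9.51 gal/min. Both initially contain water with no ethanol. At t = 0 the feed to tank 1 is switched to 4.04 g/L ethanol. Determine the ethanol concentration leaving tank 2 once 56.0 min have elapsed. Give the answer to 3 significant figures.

Time constants: τᵢ = Vᵢ/Q for each well-mixed tank.
τ₁ = 228/9.51 = 23.975 min; τ₂ = 43.2/9.51 = 4.5426 min.
Tank 1: C₁ = C_in(1 − e^(−t/τ₁)). Tank 2 (τ₁ ≠ τ₂): C₂ = C_in[1 − (τ₁ e^(−t/τ₁) − τ₂ e^(−t/τ₂))/(τ₁ − τ₂)].
At t = 56.0: e^(−t/τ₁) = 0.096734, e^(−t/τ₂) = 4.4270e-06.
C₂ = 4.04·[1 − (23.975·0.096734 − 4.5426·4.4270e-06)/(19.432)] = 4.04·0.88065 = 3.5578 g/L.

3.56 g/L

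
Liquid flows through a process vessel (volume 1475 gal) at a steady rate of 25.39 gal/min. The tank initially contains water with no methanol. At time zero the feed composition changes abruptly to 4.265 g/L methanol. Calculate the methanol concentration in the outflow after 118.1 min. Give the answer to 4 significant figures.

Transient balance on the dissolved component: V dC/dt = Q(C_in − C).
Rewrite as dC/dt + C/τ = C_in/τ, τ = V/Q = 58.0937 min.
Solution: C(t) = C_in + (C₀ − C_in) e^(−t/τ).
C(118.1) = 4.265 + (0 − 4.265)·e^(−118.1/58.0937) = 4.265 + (-4.26500)·0.130952 = 3.70649 g/L.

3.706 g/L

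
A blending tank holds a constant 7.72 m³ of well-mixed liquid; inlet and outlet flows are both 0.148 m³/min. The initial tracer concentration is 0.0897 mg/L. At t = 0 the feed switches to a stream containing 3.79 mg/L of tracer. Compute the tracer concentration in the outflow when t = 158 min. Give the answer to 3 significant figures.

3.61 mg/L

Accumulation = in − out for the solute gives V dC/dt = Q(C_in − C).
Time constant τ = V/Q = 7.72/0.148 = 52.162 min.
Solution: C(t) = C_in + (C₀ − C_in) e^(−t/τ).
C(158) = 3.79 + (0.0897 − 3.79)·e^(−158/52.162) = 3.79 + (-3.7003)·0.048363 = 3.6110 mg/L.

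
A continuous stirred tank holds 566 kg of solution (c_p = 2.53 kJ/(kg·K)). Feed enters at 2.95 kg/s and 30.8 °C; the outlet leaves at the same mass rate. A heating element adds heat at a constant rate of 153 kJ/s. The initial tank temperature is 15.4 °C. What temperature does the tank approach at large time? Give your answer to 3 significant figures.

51.3 °C

M c_p dT/dt = ṁ c_p (T_in − T) + Q̇.
At steady state dT/dt = 0 ⇒ T_ss = T_in + Q̇/(ṁ c_p) = 30.8 + 153/(2.95·2.53) = 51.300 °C.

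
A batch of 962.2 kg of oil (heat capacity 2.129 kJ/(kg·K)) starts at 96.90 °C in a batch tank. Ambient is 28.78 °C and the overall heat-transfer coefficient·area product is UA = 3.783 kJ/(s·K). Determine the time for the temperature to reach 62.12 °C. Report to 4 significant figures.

Unsteady energy balance on the tank contents: M c_p dT/dt = −UA(T − T_amb).
τ = M c_p/UA = 541.508 s; T_ss = T_amb = 28.7800 °C.
T(t) = T_ss + (T₀ − T_ss)e^(−t/τ); set T = 62.12:
t = −τ ln[(T − T_ss)/(T₀ − T_ss)] = −541.508 · ln(0.489430) = 386.914 s.

386.9 s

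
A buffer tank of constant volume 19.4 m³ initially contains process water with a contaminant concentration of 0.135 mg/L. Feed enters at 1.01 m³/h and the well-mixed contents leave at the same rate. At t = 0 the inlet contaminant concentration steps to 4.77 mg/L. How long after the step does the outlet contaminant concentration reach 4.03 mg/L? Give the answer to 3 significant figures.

35.2 h

Unsteady species balance (constant V, well mixed): V dC/dt = Q(C_in − C), so τ = V/Q = 19.208 h.
C(t) = C_in + (C₀ − C_in) e^(−t/τ). Set C = 4.03 and solve for t:
e^(−t/τ) = (C − C_in)/(C₀ − C_in) = (4.03 − 4.77)/(0.135 − 4.77) = 0.15965
t = −τ ln(…) = 19.208 × 1.8347 = 35.242 h.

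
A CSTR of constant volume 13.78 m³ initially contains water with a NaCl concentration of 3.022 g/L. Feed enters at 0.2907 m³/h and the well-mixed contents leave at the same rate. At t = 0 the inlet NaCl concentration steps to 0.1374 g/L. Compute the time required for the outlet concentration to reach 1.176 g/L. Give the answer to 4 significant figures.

Species balance on the tank: V dC/dt = Q(C_in − C), so τ = V/Q = 47.4028 h.
C(t) = C_in + (C₀ − C_in) e^(−t/τ). Set C = 1.176 and solve for t:
e^(−t/τ) = (C − C_in)/(C₀ − C_in) = (1.176 − 0.1374)/(3.022 − 0.1374) = 0.360050
t = −τ ln(…) = 47.4028 × 1.02151 = 48.4226 h.

48.42 h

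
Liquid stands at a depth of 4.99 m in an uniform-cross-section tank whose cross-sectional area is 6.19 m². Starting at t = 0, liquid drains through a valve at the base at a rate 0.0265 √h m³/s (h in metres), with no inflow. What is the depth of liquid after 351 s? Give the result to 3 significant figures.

Volume balance on the tank: A dh/dt = −0.0265 √h.
Separate and integrate: 2(√h − √h₀) = −(0.0265/A) t.
√h = √4.99 − 0.0265·351/(2·6.19) = 2.2338 − 0.75133 = 1.4825.
h = 1.4825² = 2.1978 m.

2.20 m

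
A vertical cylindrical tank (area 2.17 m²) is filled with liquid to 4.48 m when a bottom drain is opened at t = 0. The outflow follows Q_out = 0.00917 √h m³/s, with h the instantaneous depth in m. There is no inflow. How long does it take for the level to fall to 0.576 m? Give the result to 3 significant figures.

A dh/dt = −Q_out = −0.00917 √h.
∫ h^(−1/2) dh = −(0.00917/A) ∫ dt, giving 2√h = 2√h₀ − (0.00917/A) t.
t = 2A(√h₀ − √h)/0.00917 = 2·2.17·(√4.48 − √0.576)/0.00917
  = 4.3400 × (2.1166 − 0.75895) / 0.00917 = 642.55 s.

643 s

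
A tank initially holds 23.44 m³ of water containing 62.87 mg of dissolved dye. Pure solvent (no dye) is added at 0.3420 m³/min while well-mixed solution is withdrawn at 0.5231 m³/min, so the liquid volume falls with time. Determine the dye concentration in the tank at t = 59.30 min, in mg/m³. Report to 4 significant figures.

Let m(t) be the amount of dye. Volume: V(t) = V₀ + (Q_in − Q_out) t = 23.44 − 0.181100 t; V(59.30) = 12.7008 m³.
No dye enters, so dm/dt = −Q_out · (m/V).
dm/m = −Q_out dt/(V₀ − 0.181100 t); integrating gives ln(m/m₀) = −(Q_out/(Q_in−Q_out)) ln(V/V₀).
m = m₀ (V₀/V)^(Q_out/(Q_in−Q_out)) = 62.87 × (23.44/12.7008)^(-2.88846) = 10.7089 mg.
C = m/V = 10.7089/12.7008 = 0.843169 mg/m³.

0.8432 mg/m³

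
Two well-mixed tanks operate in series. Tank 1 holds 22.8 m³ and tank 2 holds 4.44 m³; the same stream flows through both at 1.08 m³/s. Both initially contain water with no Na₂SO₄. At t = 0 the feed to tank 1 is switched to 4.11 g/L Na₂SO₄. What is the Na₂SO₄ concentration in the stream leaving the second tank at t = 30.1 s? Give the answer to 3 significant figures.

Time constants: τᵢ = Vᵢ/Q for each well-mixed tank.
τ₁ = 22.8/1.08 = 21.111 s; τ₂ = 4.44/1.08 = 4.1111 s.
Tank 1: C₁ = C_in(1 − e^(−t/τ₁)). Tank 2 (τ₁ ≠ τ₂): C₂ = C_in[1 − (τ₁ e^(−t/τ₁) − τ₂ e^(−t/τ₂))/(τ₁ − τ₂)].
At t = 30.1: e^(−t/τ₁) = 0.24032, e^(−t/τ₂) = 0.00066109.
C₂ = 4.11·[1 − (21.111·0.24032 − 4.1111·0.00066109)/(17.000)] = 4.11·0.70172 = 2.8841 g/L.

2.88 g/L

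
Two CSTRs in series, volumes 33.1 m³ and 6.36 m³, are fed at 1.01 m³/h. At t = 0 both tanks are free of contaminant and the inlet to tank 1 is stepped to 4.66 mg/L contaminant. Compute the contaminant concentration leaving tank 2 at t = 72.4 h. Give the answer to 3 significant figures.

4.03 mg/L

Time constants: τᵢ = Vᵢ/Q for each well-mixed tank.
τ₁ = 33.1/1.01 = 32.772 h; τ₂ = 6.36/1.01 = 6.2970 h.
Tank 1: C₁ = C_in(1 − e^(−t/τ₁)). Tank 2 (τ₁ ≠ τ₂): C₂ = C_in[1 − (τ₁ e^(−t/τ₁) − τ₂ e^(−t/τ₂))/(τ₁ − τ₂)].
At t = 72.4: e^(−t/τ₁) = 0.10979, e^(−t/τ₂) = 1.0156e-05.
C₂ = 4.66·[1 − (32.772·0.10979 − 6.2970·1.0156e-05)/(26.475)] = 4.66·0.86410 = 4.0267 mg/L.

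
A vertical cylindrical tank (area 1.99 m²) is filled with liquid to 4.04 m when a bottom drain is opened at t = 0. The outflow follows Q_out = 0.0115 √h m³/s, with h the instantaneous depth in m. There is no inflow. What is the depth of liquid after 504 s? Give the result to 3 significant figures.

0.307 m

Unsteady balance on liquid volume: A dh/dt = −0.0115 √h.
Separate and integrate: 2(√h − √h₀) = −(0.0115/A) t.
√h = √4.04 − 0.0115·504/(2·1.99) = 2.0100 − 1.4563 = 0.55369.
h = 0.55369² = 0.30658 m.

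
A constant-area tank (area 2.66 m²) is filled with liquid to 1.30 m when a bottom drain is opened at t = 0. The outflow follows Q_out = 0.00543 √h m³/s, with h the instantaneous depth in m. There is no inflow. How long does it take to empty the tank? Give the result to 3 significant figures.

A dh/dt = −Q_out = −0.00543 √h.
This is separable: 2 d(√h)/dt = −0.00543/A, so √h = √h₀ − (0.00543/(2A)) t.
Tank is empty when √h = 0: t_empty = 2A√h₀/0.00543.
t_empty = 2·2.66·√1.30/0.00543 = 5.3200·1.1402/0.00543 = 1117.1 s.

1120 s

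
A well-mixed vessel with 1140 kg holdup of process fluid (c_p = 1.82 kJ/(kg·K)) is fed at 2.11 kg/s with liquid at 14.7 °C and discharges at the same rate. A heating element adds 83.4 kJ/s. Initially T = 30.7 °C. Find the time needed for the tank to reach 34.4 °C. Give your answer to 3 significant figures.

563 s

M c_p dT/dt = ṁ c_p (T_in − T) + Q̇.
τ = M/ṁ = 540.28 s; T_ss = T_in + Q̇/(ṁ c_p) = 36.418 °C.
T(t) = T_ss + (T₀ − T_ss) e^(−t/τ). Set T = 34.4:
e^(−t/τ) = (34.4 − 36.418)/(30.7 − 36.418) = 0.35288
t = −540.28 · ln(0.35288) = 562.78 s.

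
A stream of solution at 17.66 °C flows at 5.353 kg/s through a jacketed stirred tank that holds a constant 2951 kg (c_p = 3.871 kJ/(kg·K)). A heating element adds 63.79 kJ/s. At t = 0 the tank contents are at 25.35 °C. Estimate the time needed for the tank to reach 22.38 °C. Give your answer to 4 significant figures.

Energy balance: M c_p dT/dt = ṁ c_p (T_in − T) + 63.79.
τ = M/ṁ = 551.280 s; T_ss = T_in + Q̇/(ṁ c_p) = 20.7385 °C.
T(t) = T_ss + (T₀ − T_ss) e^(−t/τ). Set T = 22.38:
e^(−t/τ) = (22.38 − 20.7385)/(25.35 − 20.7385) = 0.355965
t = −551.280 · ln(0.355965) = 569.430 s.

569.4 s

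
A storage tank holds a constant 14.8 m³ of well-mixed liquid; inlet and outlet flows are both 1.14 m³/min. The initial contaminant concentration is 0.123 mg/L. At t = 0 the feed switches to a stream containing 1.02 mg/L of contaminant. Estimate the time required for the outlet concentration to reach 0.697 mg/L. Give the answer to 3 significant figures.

13.3 min

Accumulation = in − out for the solute gives V dC/dt = Q(C_in − C), so τ = V/Q = 12.982 min.
C(t) = C_in + (C₀ − C_in) e^(−t/τ). Set C = 0.697 and solve for t:
e^(−t/τ) = (C − C_in)/(C₀ − C_in) = (0.697 − 1.02)/(0.123 − 1.02) = 0.36009
t = −τ ln(…) = 12.982 × 1.0214 = 13.260 min.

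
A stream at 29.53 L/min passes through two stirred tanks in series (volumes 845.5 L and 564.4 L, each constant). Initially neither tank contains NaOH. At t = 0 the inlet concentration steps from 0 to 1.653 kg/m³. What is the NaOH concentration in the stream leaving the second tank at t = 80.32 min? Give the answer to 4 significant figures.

1.402 kg/m³

Time constants: τᵢ = Vᵢ/Q for each well-mixed tank.
τ₁ = 845.5/29.53 = 28.6319 min; τ₂ = 564.4/29.53 = 19.1128 min.
Solving the cascade with C₁(0)=C₂(0)=0 gives C₂(t) = C_in[1 − (τ₁ e^(−t/τ₁) − τ₂ e^(−t/τ₂))/(τ₁ − τ₂)].
At t = 80.32: e^(−t/τ₁) = 0.0604909, e^(−t/τ₂) = 0.0149592.
C₂ = 1.653·[1 − (28.6319·0.0604909 − 19.1128·0.0149592)/(9.51913)] = 1.653·0.848089 = 1.40189 kg/m³.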